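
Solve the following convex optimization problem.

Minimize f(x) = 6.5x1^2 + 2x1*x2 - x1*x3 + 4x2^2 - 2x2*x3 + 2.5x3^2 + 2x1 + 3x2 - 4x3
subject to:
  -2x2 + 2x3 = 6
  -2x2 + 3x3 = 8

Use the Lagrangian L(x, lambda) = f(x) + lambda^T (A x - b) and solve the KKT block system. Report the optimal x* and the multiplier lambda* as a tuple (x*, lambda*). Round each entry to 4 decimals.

Form the Lagrangian:
  L(x, lambda) = (1/2) x^T Q x + c^T x + lambda^T (A x - b)
Stationarity (grad_x L = 0): Q x + c + A^T lambda = 0.
Primal feasibility: A x = b.

This gives the KKT block system:
  [ Q   A^T ] [ x     ]   [-c ]
  [ A    0  ] [ lambda ] = [ b ]

Solving the linear system:
  x*      = (0.1538, -1, 2)
  lambda* = (-5.1923, 0.8462)
  f(x*)   = 6.8462

x* = (0.1538, -1, 2), lambda* = (-5.1923, 0.8462)


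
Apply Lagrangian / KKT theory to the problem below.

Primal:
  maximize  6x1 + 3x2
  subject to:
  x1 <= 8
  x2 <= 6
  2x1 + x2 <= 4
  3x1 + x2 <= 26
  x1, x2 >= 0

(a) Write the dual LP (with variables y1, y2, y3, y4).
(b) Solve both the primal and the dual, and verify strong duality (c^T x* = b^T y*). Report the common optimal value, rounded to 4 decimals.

The standard primal-dual pair for 'max c^T x s.t. A x <= b, x >= 0' is:
  Dual:  min b^T y  s.t.  A^T y >= c,  y >= 0.

So the dual LP is:
  minimize  8y1 + 6y2 + 4y3 + 26y4
  subject to:
    y1 + 2y3 + 3y4 >= 6
    y2 + y3 + y4 >= 3
    y1, y2, y3, y4 >= 0

Solving the primal: x* = (2, 0).
  primal value c^T x* = 12.
Solving the dual: y* = (0, 0, 3, 0).
  dual value b^T y* = 12.
Strong duality: c^T x* = b^T y*. Confirmed.

12


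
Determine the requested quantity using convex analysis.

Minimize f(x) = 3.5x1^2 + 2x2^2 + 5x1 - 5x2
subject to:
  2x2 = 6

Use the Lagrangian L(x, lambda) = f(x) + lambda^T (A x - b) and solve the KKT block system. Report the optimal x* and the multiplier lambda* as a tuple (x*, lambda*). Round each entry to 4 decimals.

Form the Lagrangian:
  L(x, lambda) = (1/2) x^T Q x + c^T x + lambda^T (A x - b)
Stationarity (grad_x L = 0): Q x + c + A^T lambda = 0.
Primal feasibility: A x = b.

This gives the KKT block system:
  [ Q   A^T ] [ x     ]   [-c ]
  [ A    0  ] [ lambda ] = [ b ]

Solving the linear system:
  x*      = (-0.7143, 3)
  lambda* = (-3.5)
  f(x*)   = 1.2143

x* = (-0.7143, 3), lambda* = (-3.5)


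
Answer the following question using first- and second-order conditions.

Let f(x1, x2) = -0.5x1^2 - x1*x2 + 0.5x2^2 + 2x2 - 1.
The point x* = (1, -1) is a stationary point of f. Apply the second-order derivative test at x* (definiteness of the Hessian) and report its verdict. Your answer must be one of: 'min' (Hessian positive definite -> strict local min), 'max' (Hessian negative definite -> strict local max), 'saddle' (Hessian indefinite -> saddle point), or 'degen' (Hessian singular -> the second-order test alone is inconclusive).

Compute the Hessian H = grad^2 f:
  H = [[-1, -1], [-1, 1]]
Verify stationarity: grad f(x*) = H x* + g = (0, 0).
Eigenvalues of H: -1.4142, 1.4142.
Eigenvalues have mixed signs, so H is indefinite -> x* is a saddle point.

saddle


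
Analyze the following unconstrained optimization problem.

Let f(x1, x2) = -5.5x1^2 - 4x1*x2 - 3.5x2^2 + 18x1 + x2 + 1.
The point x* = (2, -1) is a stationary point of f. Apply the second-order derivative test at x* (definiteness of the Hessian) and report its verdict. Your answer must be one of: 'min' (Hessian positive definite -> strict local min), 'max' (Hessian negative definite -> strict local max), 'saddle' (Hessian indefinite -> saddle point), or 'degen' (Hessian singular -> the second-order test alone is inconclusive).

Compute the Hessian H = grad^2 f:
  H = [[-11, -4], [-4, -7]]
Verify stationarity: grad f(x*) = H x* + g = (0, 0).
Eigenvalues of H: -13.4721, -4.5279.
Both eigenvalues < 0, so H is negative definite -> x* is a strict local max.

max


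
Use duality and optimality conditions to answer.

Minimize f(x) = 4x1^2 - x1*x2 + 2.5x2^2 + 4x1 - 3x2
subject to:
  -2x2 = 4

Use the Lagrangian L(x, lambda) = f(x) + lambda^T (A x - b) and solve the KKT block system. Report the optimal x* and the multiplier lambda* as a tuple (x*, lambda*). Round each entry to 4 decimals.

Form the Lagrangian:
  L(x, lambda) = (1/2) x^T Q x + c^T x + lambda^T (A x - b)
Stationarity (grad_x L = 0): Q x + c + A^T lambda = 0.
Primal feasibility: A x = b.

This gives the KKT block system:
  [ Q   A^T ] [ x     ]   [-c ]
  [ A    0  ] [ lambda ] = [ b ]

Solving the linear system:
  x*      = (-0.75, -2)
  lambda* = (-6.125)
  f(x*)   = 13.75

x* = (-0.75, -2), lambda* = (-6.125)


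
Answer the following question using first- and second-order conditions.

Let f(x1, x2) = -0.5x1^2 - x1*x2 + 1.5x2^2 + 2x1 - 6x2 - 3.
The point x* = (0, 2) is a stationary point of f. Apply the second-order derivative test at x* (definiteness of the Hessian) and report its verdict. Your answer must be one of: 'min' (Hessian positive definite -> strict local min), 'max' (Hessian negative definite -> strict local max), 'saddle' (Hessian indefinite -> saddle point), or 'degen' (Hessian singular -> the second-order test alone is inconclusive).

Compute the Hessian H = grad^2 f:
  H = [[-1, -1], [-1, 3]]
Verify stationarity: grad f(x*) = H x* + g = (0, 0).
Eigenvalues of H: -1.2361, 3.2361.
Eigenvalues have mixed signs, so H is indefinite -> x* is a saddle point.

saddle


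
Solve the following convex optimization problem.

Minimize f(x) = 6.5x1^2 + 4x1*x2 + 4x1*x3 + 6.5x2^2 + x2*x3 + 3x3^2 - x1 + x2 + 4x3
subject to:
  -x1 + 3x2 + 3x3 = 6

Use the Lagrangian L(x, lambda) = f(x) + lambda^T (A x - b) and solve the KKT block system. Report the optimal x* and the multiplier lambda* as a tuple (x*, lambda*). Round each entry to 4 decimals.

Form the Lagrangian:
  L(x, lambda) = (1/2) x^T Q x + c^T x + lambda^T (A x - b)
Stationarity (grad_x L = 0): Q x + c + A^T lambda = 0.
Primal feasibility: A x = b.

This gives the KKT block system:
  [ Q   A^T ] [ x     ]   [-c ]
  [ A    0  ] [ lambda ] = [ b ]

Solving the linear system:
  x*      = (-0.6839, 0.6977, 1.0744)
  lambda* = (-2.8027)
  f(x*)   = 11.2478

x* = (-0.6839, 0.6977, 1.0744), lambda* = (-2.8027)


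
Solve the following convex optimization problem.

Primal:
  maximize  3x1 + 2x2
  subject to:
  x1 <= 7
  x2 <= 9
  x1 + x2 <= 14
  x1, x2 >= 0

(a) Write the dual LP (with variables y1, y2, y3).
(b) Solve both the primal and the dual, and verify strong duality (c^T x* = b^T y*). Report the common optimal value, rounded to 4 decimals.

The standard primal-dual pair for 'max c^T x s.t. A x <= b, x >= 0' is:
  Dual:  min b^T y  s.t.  A^T y >= c,  y >= 0.

So the dual LP is:
  minimize  7y1 + 9y2 + 14y3
  subject to:
    y1 + y3 >= 3
    y2 + y3 >= 2
    y1, y2, y3 >= 0

Solving the primal: x* = (7, 7).
  primal value c^T x* = 35.
Solving the dual: y* = (1, 0, 2).
  dual value b^T y* = 35.
Strong duality: c^T x* = b^T y*. Confirmed.

35


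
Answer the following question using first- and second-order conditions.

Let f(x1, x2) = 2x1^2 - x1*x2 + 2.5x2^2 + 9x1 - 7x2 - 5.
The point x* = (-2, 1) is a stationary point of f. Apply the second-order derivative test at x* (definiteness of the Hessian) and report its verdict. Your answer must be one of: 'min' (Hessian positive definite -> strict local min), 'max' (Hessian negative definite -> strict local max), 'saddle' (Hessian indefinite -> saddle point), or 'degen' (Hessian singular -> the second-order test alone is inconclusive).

Compute the Hessian H = grad^2 f:
  H = [[4, -1], [-1, 5]]
Verify stationarity: grad f(x*) = H x* + g = (0, 0).
Eigenvalues of H: 3.382, 5.618.
Both eigenvalues > 0, so H is positive definite -> x* is a strict local min.

min


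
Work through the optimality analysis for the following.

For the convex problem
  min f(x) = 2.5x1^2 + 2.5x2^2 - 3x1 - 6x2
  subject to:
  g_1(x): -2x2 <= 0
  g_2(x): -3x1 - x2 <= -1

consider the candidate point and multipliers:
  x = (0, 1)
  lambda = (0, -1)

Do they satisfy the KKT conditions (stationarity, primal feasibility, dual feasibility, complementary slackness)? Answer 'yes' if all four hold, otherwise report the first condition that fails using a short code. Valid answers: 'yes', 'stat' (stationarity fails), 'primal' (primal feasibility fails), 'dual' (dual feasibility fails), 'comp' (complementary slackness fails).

Gradient of f: grad f(x) = Q x + c = (-3, -1)
Constraint values g_i(x) = a_i^T x - b_i:
  g_1((0, 1)) = -2
  g_2((0, 1)) = 0
Stationarity residual: grad f(x) + sum_i lambda_i a_i = (0, 0)
  -> stationarity OK
Primal feasibility (all g_i <= 0): OK
Dual feasibility (all lambda_i >= 0): FAILS
Complementary slackness (lambda_i * g_i(x) = 0 for all i): OK

Verdict: the first failing condition is dual_feasibility -> dual.

dual


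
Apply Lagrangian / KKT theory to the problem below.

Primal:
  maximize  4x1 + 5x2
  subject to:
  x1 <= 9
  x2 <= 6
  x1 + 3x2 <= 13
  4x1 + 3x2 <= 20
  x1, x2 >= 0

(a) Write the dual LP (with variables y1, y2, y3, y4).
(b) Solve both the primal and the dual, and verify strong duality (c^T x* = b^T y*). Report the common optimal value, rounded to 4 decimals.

The standard primal-dual pair for 'max c^T x s.t. A x <= b, x >= 0' is:
  Dual:  min b^T y  s.t.  A^T y >= c,  y >= 0.

So the dual LP is:
  minimize  9y1 + 6y2 + 13y3 + 20y4
  subject to:
    y1 + y3 + 4y4 >= 4
    y2 + 3y3 + 3y4 >= 5
    y1, y2, y3, y4 >= 0

Solving the primal: x* = (2.3333, 3.5556).
  primal value c^T x* = 27.1111.
Solving the dual: y* = (0, 0, 0.8889, 0.7778).
  dual value b^T y* = 27.1111.
Strong duality: c^T x* = b^T y*. Confirmed.

27.1111


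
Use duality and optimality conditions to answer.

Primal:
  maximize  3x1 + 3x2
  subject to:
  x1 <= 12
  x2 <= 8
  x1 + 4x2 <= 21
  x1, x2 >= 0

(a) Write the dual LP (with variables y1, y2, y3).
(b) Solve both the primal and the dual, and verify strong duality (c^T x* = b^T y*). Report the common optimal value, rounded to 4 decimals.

The standard primal-dual pair for 'max c^T x s.t. A x <= b, x >= 0' is:
  Dual:  min b^T y  s.t.  A^T y >= c,  y >= 0.

So the dual LP is:
  minimize  12y1 + 8y2 + 21y3
  subject to:
    y1 + y3 >= 3
    y2 + 4y3 >= 3
    y1, y2, y3 >= 0

Solving the primal: x* = (12, 2.25).
  primal value c^T x* = 42.75.
Solving the dual: y* = (2.25, 0, 0.75).
  dual value b^T y* = 42.75.
Strong duality: c^T x* = b^T y*. Confirmed.

42.75


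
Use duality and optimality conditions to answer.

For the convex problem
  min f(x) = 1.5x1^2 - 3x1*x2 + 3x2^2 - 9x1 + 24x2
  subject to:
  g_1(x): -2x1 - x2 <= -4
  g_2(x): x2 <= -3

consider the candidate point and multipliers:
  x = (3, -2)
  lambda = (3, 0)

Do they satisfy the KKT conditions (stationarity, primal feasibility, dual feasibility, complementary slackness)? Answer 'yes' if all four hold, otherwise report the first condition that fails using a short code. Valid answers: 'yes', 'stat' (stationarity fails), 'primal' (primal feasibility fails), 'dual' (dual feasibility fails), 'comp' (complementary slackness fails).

Gradient of f: grad f(x) = Q x + c = (6, 3)
Constraint values g_i(x) = a_i^T x - b_i:
  g_1((3, -2)) = 0
  g_2((3, -2)) = 1
Stationarity residual: grad f(x) + sum_i lambda_i a_i = (0, 0)
  -> stationarity OK
Primal feasibility (all g_i <= 0): FAILS
Dual feasibility (all lambda_i >= 0): OK
Complementary slackness (lambda_i * g_i(x) = 0 for all i): OK

Verdict: the first failing condition is primal_feasibility -> primal.

primal


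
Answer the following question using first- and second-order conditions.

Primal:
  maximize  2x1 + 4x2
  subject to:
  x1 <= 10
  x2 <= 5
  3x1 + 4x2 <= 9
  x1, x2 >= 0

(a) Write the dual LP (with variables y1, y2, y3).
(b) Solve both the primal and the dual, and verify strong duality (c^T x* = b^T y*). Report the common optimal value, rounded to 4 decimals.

The standard primal-dual pair for 'max c^T x s.t. A x <= b, x >= 0' is:
  Dual:  min b^T y  s.t.  A^T y >= c,  y >= 0.

So the dual LP is:
  minimize  10y1 + 5y2 + 9y3
  subject to:
    y1 + 3y3 >= 2
    y2 + 4y3 >= 4
    y1, y2, y3 >= 0

Solving the primal: x* = (0, 2.25).
  primal value c^T x* = 9.
Solving the dual: y* = (0, 0, 1).
  dual value b^T y* = 9.
Strong duality: c^T x* = b^T y*. Confirmed.

9


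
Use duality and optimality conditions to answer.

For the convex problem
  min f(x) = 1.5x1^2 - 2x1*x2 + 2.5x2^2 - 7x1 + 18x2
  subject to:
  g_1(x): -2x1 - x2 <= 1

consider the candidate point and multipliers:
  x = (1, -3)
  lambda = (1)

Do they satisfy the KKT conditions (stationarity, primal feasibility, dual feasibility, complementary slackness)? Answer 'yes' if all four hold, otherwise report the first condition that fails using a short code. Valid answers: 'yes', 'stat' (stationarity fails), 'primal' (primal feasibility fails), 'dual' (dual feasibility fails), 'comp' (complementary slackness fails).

Gradient of f: grad f(x) = Q x + c = (2, 1)
Constraint values g_i(x) = a_i^T x - b_i:
  g_1((1, -3)) = 0
Stationarity residual: grad f(x) + sum_i lambda_i a_i = (0, 0)
  -> stationarity OK
Primal feasibility (all g_i <= 0): OK
Dual feasibility (all lambda_i >= 0): OK
Complementary slackness (lambda_i * g_i(x) = 0 for all i): OK

Verdict: yes, KKT holds.

yes


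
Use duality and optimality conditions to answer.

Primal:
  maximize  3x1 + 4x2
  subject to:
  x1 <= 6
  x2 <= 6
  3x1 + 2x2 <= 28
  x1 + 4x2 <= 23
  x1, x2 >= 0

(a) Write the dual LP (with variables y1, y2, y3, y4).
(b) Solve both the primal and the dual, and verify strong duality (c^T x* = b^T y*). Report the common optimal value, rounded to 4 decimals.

The standard primal-dual pair for 'max c^T x s.t. A x <= b, x >= 0' is:
  Dual:  min b^T y  s.t.  A^T y >= c,  y >= 0.

So the dual LP is:
  minimize  6y1 + 6y2 + 28y3 + 23y4
  subject to:
    y1 + 3y3 + y4 >= 3
    y2 + 2y3 + 4y4 >= 4
    y1, y2, y3, y4 >= 0

Solving the primal: x* = (6, 4.25).
  primal value c^T x* = 35.
Solving the dual: y* = (2, 0, 0, 1).
  dual value b^T y* = 35.
Strong duality: c^T x* = b^T y*. Confirmed.

35


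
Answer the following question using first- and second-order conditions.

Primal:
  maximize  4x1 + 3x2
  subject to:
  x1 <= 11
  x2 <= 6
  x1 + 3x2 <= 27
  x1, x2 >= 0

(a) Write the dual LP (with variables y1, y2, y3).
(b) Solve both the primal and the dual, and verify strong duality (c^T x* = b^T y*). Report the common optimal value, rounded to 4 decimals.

The standard primal-dual pair for 'max c^T x s.t. A x <= b, x >= 0' is:
  Dual:  min b^T y  s.t.  A^T y >= c,  y >= 0.

So the dual LP is:
  minimize  11y1 + 6y2 + 27y3
  subject to:
    y1 + y3 >= 4
    y2 + 3y3 >= 3
    y1, y2, y3 >= 0

Solving the primal: x* = (11, 5.3333).
  primal value c^T x* = 60.
Solving the dual: y* = (3, 0, 1).
  dual value b^T y* = 60.
Strong duality: c^T x* = b^T y*. Confirmed.

60


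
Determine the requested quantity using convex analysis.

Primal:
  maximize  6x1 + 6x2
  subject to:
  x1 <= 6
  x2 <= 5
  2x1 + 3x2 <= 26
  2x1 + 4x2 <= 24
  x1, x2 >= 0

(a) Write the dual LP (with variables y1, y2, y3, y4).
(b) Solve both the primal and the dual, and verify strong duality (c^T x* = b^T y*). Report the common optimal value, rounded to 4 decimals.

The standard primal-dual pair for 'max c^T x s.t. A x <= b, x >= 0' is:
  Dual:  min b^T y  s.t.  A^T y >= c,  y >= 0.

So the dual LP is:
  minimize  6y1 + 5y2 + 26y3 + 24y4
  subject to:
    y1 + 2y3 + 2y4 >= 6
    y2 + 3y3 + 4y4 >= 6
    y1, y2, y3, y4 >= 0

Solving the primal: x* = (6, 3).
  primal value c^T x* = 54.
Solving the dual: y* = (3, 0, 0, 1.5).
  dual value b^T y* = 54.
Strong duality: c^T x* = b^T y*. Confirmed.

54


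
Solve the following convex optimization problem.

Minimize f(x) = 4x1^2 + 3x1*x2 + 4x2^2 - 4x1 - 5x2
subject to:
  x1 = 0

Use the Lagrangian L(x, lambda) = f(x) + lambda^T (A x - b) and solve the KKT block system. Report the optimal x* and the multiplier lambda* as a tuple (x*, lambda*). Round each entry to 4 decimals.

Form the Lagrangian:
  L(x, lambda) = (1/2) x^T Q x + c^T x + lambda^T (A x - b)
Stationarity (grad_x L = 0): Q x + c + A^T lambda = 0.
Primal feasibility: A x = b.

This gives the KKT block system:
  [ Q   A^T ] [ x     ]   [-c ]
  [ A    0  ] [ lambda ] = [ b ]

Solving the linear system:
  x*      = (0, 0.625)
  lambda* = (2.125)
  f(x*)   = -1.5625

x* = (0, 0.625), lambda* = (2.125)


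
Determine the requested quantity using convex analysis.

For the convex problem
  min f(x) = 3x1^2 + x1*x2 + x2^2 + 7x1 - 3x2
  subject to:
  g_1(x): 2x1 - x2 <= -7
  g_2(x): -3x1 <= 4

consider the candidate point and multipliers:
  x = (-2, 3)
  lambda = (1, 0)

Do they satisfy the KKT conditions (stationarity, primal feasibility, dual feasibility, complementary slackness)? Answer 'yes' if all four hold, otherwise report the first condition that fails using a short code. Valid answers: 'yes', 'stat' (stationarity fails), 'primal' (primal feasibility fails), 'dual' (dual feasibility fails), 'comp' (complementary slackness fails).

Gradient of f: grad f(x) = Q x + c = (-2, 1)
Constraint values g_i(x) = a_i^T x - b_i:
  g_1((-2, 3)) = 0
  g_2((-2, 3)) = 2
Stationarity residual: grad f(x) + sum_i lambda_i a_i = (0, 0)
  -> stationarity OK
Primal feasibility (all g_i <= 0): FAILS
Dual feasibility (all lambda_i >= 0): OK
Complementary slackness (lambda_i * g_i(x) = 0 for all i): OK

Verdict: the first failing condition is primal_feasibility -> primal.

primal


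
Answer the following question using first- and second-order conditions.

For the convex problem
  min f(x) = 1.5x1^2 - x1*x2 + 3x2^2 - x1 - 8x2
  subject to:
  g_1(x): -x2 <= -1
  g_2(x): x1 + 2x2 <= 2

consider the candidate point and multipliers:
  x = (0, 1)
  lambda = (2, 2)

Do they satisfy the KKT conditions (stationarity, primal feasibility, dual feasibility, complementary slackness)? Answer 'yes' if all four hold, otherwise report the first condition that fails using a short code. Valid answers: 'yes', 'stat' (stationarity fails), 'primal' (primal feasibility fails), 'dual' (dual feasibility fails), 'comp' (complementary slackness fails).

Gradient of f: grad f(x) = Q x + c = (-2, -2)
Constraint values g_i(x) = a_i^T x - b_i:
  g_1((0, 1)) = 0
  g_2((0, 1)) = 0
Stationarity residual: grad f(x) + sum_i lambda_i a_i = (0, 0)
  -> stationarity OK
Primal feasibility (all g_i <= 0): OK
Dual feasibility (all lambda_i >= 0): OK
Complementary slackness (lambda_i * g_i(x) = 0 for all i): OK

Verdict: yes, KKT holds.

yes


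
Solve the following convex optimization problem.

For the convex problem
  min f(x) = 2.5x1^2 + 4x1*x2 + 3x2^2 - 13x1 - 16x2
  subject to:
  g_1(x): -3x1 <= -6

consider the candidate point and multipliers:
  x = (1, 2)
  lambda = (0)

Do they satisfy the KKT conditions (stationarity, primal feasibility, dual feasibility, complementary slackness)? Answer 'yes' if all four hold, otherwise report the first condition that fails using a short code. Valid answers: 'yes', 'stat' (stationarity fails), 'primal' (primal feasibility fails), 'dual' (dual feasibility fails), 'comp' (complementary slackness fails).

Gradient of f: grad f(x) = Q x + c = (0, 0)
Constraint values g_i(x) = a_i^T x - b_i:
  g_1((1, 2)) = 3
Stationarity residual: grad f(x) + sum_i lambda_i a_i = (0, 0)
  -> stationarity OK
Primal feasibility (all g_i <= 0): FAILS
Dual feasibility (all lambda_i >= 0): OK
Complementary slackness (lambda_i * g_i(x) = 0 for all i): OK

Verdict: the first failing condition is primal_feasibility -> primal.

primal


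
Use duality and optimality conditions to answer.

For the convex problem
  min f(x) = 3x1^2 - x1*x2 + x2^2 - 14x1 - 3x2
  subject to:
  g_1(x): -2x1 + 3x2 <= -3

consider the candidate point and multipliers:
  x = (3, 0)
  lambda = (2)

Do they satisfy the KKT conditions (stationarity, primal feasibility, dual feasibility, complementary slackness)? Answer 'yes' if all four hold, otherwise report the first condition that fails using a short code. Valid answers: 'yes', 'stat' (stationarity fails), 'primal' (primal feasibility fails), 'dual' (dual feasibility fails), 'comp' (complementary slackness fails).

Gradient of f: grad f(x) = Q x + c = (4, -6)
Constraint values g_i(x) = a_i^T x - b_i:
  g_1((3, 0)) = -3
Stationarity residual: grad f(x) + sum_i lambda_i a_i = (0, 0)
  -> stationarity OK
Primal feasibility (all g_i <= 0): OK
Dual feasibility (all lambda_i >= 0): OK
Complementary slackness (lambda_i * g_i(x) = 0 for all i): FAILS

Verdict: the first failing condition is complementary_slackness -> comp.

comp


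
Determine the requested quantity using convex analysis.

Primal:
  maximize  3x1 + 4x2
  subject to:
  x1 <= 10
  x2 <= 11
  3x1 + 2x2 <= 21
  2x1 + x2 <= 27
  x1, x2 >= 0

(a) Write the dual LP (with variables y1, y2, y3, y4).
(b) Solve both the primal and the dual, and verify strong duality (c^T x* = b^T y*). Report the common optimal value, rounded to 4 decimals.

The standard primal-dual pair for 'max c^T x s.t. A x <= b, x >= 0' is:
  Dual:  min b^T y  s.t.  A^T y >= c,  y >= 0.

So the dual LP is:
  minimize  10y1 + 11y2 + 21y3 + 27y4
  subject to:
    y1 + 3y3 + 2y4 >= 3
    y2 + 2y3 + y4 >= 4
    y1, y2, y3, y4 >= 0

Solving the primal: x* = (0, 10.5).
  primal value c^T x* = 42.
Solving the dual: y* = (0, 0, 2, 0).
  dual value b^T y* = 42.
Strong duality: c^T x* = b^T y*. Confirmed.

42


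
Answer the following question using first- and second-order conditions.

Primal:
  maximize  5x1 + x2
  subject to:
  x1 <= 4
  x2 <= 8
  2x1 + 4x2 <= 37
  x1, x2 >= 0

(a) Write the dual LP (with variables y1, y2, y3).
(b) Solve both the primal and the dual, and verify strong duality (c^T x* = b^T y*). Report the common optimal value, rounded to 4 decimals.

The standard primal-dual pair for 'max c^T x s.t. A x <= b, x >= 0' is:
  Dual:  min b^T y  s.t.  A^T y >= c,  y >= 0.

So the dual LP is:
  minimize  4y1 + 8y2 + 37y3
  subject to:
    y1 + 2y3 >= 5
    y2 + 4y3 >= 1
    y1, y2, y3 >= 0

Solving the primal: x* = (4, 7.25).
  primal value c^T x* = 27.25.
Solving the dual: y* = (4.5, 0, 0.25).
  dual value b^T y* = 27.25.
Strong duality: c^T x* = b^T y*. Confirmed.

27.25


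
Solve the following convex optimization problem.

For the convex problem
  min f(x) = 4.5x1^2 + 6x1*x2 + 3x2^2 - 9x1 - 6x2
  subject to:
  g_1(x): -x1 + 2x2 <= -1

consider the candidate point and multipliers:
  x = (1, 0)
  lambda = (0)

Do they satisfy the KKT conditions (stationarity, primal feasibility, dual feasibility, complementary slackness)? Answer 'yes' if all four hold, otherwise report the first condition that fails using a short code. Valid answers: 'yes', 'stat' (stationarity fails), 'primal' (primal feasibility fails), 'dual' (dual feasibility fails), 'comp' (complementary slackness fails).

Gradient of f: grad f(x) = Q x + c = (0, 0)
Constraint values g_i(x) = a_i^T x - b_i:
  g_1((1, 0)) = 0
Stationarity residual: grad f(x) + sum_i lambda_i a_i = (0, 0)
  -> stationarity OK
Primal feasibility (all g_i <= 0): OK
Dual feasibility (all lambda_i >= 0): OK
Complementary slackness (lambda_i * g_i(x) = 0 for all i): OK

Verdict: yes, KKT holds.

yes


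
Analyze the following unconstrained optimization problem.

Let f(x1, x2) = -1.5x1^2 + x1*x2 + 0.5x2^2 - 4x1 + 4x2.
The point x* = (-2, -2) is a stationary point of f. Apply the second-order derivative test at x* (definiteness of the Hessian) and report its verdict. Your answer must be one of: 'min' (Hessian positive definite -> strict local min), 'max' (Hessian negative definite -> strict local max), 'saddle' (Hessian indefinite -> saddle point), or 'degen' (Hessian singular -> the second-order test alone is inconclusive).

Compute the Hessian H = grad^2 f:
  H = [[-3, 1], [1, 1]]
Verify stationarity: grad f(x*) = H x* + g = (0, 0).
Eigenvalues of H: -3.2361, 1.2361.
Eigenvalues have mixed signs, so H is indefinite -> x* is a saddle point.

saddle


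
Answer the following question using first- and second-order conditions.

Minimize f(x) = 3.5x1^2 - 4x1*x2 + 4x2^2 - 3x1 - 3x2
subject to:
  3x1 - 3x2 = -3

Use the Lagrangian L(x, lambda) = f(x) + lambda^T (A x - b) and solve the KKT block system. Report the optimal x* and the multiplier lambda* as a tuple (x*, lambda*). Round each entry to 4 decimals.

Form the Lagrangian:
  L(x, lambda) = (1/2) x^T Q x + c^T x + lambda^T (A x - b)
Stationarity (grad_x L = 0): Q x + c + A^T lambda = 0.
Primal feasibility: A x = b.

This gives the KKT block system:
  [ Q   A^T ] [ x     ]   [-c ]
  [ A    0  ] [ lambda ] = [ b ]

Solving the linear system:
  x*      = (0.2857, 1.2857)
  lambda* = (2.0476)
  f(x*)   = 0.7143

x* = (0.2857, 1.2857), lambda* = (2.0476)


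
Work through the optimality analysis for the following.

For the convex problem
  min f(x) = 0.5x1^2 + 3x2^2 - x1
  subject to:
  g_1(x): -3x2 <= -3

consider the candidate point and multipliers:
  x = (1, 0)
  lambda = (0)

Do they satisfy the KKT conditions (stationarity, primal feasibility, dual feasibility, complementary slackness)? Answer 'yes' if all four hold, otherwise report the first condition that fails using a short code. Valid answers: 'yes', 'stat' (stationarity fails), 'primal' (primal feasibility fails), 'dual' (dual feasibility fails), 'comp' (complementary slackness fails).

Gradient of f: grad f(x) = Q x + c = (0, 0)
Constraint values g_i(x) = a_i^T x - b_i:
  g_1((1, 0)) = 3
Stationarity residual: grad f(x) + sum_i lambda_i a_i = (0, 0)
  -> stationarity OK
Primal feasibility (all g_i <= 0): FAILS
Dual feasibility (all lambda_i >= 0): OK
Complementary slackness (lambda_i * g_i(x) = 0 for all i): OK

Verdict: the first failing condition is primal_feasibility -> primal.

primal


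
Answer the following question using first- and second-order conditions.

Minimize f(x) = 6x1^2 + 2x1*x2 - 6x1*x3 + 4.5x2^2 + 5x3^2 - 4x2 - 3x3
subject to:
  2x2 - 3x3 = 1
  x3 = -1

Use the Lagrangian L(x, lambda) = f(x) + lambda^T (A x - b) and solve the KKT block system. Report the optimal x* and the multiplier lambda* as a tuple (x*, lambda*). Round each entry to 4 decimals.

Form the Lagrangian:
  L(x, lambda) = (1/2) x^T Q x + c^T x + lambda^T (A x - b)
Stationarity (grad_x L = 0): Q x + c + A^T lambda = 0.
Primal feasibility: A x = b.

This gives the KKT block system:
  [ Q   A^T ] [ x     ]   [-c ]
  [ A    0  ] [ lambda ] = [ b ]

Solving the linear system:
  x*      = (-0.3333, -1, -1)
  lambda* = (6.8333, 31.5)
  f(x*)   = 15.8333

x* = (-0.3333, -1, -1), lambda* = (6.8333, 31.5)


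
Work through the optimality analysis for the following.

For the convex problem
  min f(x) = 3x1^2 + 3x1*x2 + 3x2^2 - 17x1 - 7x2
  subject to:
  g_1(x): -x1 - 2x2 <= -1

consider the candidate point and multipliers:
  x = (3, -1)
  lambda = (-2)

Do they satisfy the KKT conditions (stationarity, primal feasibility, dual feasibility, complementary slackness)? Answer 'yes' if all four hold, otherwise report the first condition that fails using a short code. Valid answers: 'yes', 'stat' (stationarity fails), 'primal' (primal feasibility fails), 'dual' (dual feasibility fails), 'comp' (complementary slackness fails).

Gradient of f: grad f(x) = Q x + c = (-2, -4)
Constraint values g_i(x) = a_i^T x - b_i:
  g_1((3, -1)) = 0
Stationarity residual: grad f(x) + sum_i lambda_i a_i = (0, 0)
  -> stationarity OK
Primal feasibility (all g_i <= 0): OK
Dual feasibility (all lambda_i >= 0): FAILS
Complementary slackness (lambda_i * g_i(x) = 0 for all i): OK

Verdict: the first failing condition is dual_feasibility -> dual.

dual


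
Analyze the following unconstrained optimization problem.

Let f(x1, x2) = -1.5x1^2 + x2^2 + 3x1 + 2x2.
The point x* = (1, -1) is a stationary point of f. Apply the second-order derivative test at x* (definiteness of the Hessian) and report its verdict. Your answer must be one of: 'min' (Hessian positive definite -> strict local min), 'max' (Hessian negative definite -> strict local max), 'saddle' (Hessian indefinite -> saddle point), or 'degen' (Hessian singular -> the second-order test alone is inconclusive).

Compute the Hessian H = grad^2 f:
  H = [[-3, 0], [0, 2]]
Verify stationarity: grad f(x*) = H x* + g = (0, 0).
Eigenvalues of H: -3, 2.
Eigenvalues have mixed signs, so H is indefinite -> x* is a saddle point.

saddle


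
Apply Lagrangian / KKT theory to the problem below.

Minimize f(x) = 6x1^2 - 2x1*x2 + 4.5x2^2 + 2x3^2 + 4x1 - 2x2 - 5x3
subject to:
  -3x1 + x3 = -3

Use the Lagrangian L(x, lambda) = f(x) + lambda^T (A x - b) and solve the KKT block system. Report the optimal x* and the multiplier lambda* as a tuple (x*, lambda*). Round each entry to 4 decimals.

Form the Lagrangian:
  L(x, lambda) = (1/2) x^T Q x + c^T x + lambda^T (A x - b)
Stationarity (grad_x L = 0): Q x + c + A^T lambda = 0.
Primal feasibility: A x = b.

This gives the KKT block system:
  [ Q   A^T ] [ x     ]   [-c ]
  [ A    0  ] [ lambda ] = [ b ]

Solving the linear system:
  x*      = (0.9977, 0.4439, -0.007)
  lambda* = (5.028)
  f(x*)   = 9.111

x* = (0.9977, 0.4439, -0.007), lambda* = (5.028)


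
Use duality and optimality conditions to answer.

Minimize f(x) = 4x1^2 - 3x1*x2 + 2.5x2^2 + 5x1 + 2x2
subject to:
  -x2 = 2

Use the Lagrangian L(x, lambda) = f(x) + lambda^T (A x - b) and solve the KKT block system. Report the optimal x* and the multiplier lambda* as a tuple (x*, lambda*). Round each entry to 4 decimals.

Form the Lagrangian:
  L(x, lambda) = (1/2) x^T Q x + c^T x + lambda^T (A x - b)
Stationarity (grad_x L = 0): Q x + c + A^T lambda = 0.
Primal feasibility: A x = b.

This gives the KKT block system:
  [ Q   A^T ] [ x     ]   [-c ]
  [ A    0  ] [ lambda ] = [ b ]

Solving the linear system:
  x*      = (-1.375, -2)
  lambda* = (-3.875)
  f(x*)   = -1.5625

x* = (-1.375, -2), lambda* = (-3.875)


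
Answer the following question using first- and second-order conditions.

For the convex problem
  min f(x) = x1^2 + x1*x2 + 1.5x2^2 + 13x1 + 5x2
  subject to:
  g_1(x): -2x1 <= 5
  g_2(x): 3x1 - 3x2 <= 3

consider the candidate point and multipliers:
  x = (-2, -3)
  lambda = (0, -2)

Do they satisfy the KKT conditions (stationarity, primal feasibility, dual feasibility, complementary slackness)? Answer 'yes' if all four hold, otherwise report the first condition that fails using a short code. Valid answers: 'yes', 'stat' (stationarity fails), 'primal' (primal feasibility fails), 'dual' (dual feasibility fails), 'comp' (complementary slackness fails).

Gradient of f: grad f(x) = Q x + c = (6, -6)
Constraint values g_i(x) = a_i^T x - b_i:
  g_1((-2, -3)) = -1
  g_2((-2, -3)) = 0
Stationarity residual: grad f(x) + sum_i lambda_i a_i = (0, 0)
  -> stationarity OK
Primal feasibility (all g_i <= 0): OK
Dual feasibility (all lambda_i >= 0): FAILS
Complementary slackness (lambda_i * g_i(x) = 0 for all i): OK

Verdict: the first failing condition is dual_feasibility -> dual.

dual


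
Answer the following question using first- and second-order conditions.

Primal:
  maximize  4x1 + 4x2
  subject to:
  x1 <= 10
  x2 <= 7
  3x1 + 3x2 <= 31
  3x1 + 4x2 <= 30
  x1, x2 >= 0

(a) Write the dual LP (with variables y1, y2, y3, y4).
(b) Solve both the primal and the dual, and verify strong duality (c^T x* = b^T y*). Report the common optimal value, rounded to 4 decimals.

The standard primal-dual pair for 'max c^T x s.t. A x <= b, x >= 0' is:
  Dual:  min b^T y  s.t.  A^T y >= c,  y >= 0.

So the dual LP is:
  minimize  10y1 + 7y2 + 31y3 + 30y4
  subject to:
    y1 + 3y3 + 3y4 >= 4
    y2 + 3y3 + 4y4 >= 4
    y1, y2, y3, y4 >= 0

Solving the primal: x* = (10, 0).
  primal value c^T x* = 40.
Solving the dual: y* = (0, 0, 0, 1.3333).
  dual value b^T y* = 40.
Strong duality: c^T x* = b^T y*. Confirmed.

40


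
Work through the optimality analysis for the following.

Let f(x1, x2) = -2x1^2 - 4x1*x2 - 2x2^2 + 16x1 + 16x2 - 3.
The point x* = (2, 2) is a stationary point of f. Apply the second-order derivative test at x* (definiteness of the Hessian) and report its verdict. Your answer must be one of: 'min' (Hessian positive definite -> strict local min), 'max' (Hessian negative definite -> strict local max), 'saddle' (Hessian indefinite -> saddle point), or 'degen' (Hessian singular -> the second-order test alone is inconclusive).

Compute the Hessian H = grad^2 f:
  H = [[-4, -4], [-4, -4]]
Verify stationarity: grad f(x*) = H x* + g = (0, 0).
Eigenvalues of H: -8, 0.
H has a zero eigenvalue (singular; negative semidefinite but not definite), so H is neither positive definite, negative definite, nor indefinite. The second-order test alone is inconclusive -> degen.
(Indeed, f is constant along the null direction of H through x*, so x* is not a strict local extremum.)

degen


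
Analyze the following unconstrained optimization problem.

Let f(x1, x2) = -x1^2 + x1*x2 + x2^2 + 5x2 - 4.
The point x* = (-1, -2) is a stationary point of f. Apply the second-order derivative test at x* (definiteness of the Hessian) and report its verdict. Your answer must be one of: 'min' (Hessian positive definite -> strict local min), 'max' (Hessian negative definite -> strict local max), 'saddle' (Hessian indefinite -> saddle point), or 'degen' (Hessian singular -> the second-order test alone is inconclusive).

Compute the Hessian H = grad^2 f:
  H = [[-2, 1], [1, 2]]
Verify stationarity: grad f(x*) = H x* + g = (0, 0).
Eigenvalues of H: -2.2361, 2.2361.
Eigenvalues have mixed signs, so H is indefinite -> x* is a saddle point.

saddle


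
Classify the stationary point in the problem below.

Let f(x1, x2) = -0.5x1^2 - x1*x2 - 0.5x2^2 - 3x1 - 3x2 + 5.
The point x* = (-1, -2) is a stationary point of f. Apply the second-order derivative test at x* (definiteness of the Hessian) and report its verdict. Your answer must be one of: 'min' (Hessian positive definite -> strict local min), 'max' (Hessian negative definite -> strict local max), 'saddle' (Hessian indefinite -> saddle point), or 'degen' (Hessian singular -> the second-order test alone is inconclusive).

Compute the Hessian H = grad^2 f:
  H = [[-1, -1], [-1, -1]]
Verify stationarity: grad f(x*) = H x* + g = (0, 0).
Eigenvalues of H: -2, 0.
H has a zero eigenvalue (singular; negative semidefinite but not definite), so H is neither positive definite, negative definite, nor indefinite. The second-order test alone is inconclusive -> degen.
(Indeed, f is constant along the null direction of H through x*, so x* is not a strict local extremum.)

degen


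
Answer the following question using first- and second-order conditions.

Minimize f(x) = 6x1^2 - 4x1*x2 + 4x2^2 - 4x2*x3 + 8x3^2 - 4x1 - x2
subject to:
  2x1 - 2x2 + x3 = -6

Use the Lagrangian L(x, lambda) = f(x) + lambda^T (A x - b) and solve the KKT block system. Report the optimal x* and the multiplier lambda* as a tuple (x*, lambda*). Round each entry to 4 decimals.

Form the Lagrangian:
  L(x, lambda) = (1/2) x^T Q x + c^T x + lambda^T (A x - b)
Stationarity (grad_x L = 0): Q x + c + A^T lambda = 0.
Primal feasibility: A x = b.

This gives the KKT block system:
  [ Q   A^T ] [ x     ]   [-c ]
  [ A    0  ] [ lambda ] = [ b ]

Solving the linear system:
  x*      = (-0.5915, 2.3841, -0.0488)
  lambda* = (10.3171)
  f(x*)   = 30.9421

x* = (-0.5915, 2.3841, -0.0488), lambda* = (10.3171)


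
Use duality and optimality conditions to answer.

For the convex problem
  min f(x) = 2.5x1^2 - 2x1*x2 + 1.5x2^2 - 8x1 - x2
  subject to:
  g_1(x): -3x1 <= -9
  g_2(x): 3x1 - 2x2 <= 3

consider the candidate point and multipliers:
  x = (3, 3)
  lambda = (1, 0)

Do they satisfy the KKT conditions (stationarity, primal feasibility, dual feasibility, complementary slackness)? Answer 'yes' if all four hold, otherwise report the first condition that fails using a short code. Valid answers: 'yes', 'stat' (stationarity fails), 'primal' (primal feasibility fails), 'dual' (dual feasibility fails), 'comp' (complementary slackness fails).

Gradient of f: grad f(x) = Q x + c = (1, 2)
Constraint values g_i(x) = a_i^T x - b_i:
  g_1((3, 3)) = 0
  g_2((3, 3)) = 0
Stationarity residual: grad f(x) + sum_i lambda_i a_i = (-2, 2)
  -> stationarity FAILS
Primal feasibility (all g_i <= 0): OK
Dual feasibility (all lambda_i >= 0): OK
Complementary slackness (lambda_i * g_i(x) = 0 for all i): OK

Verdict: the first failing condition is stationarity -> stat.

stat


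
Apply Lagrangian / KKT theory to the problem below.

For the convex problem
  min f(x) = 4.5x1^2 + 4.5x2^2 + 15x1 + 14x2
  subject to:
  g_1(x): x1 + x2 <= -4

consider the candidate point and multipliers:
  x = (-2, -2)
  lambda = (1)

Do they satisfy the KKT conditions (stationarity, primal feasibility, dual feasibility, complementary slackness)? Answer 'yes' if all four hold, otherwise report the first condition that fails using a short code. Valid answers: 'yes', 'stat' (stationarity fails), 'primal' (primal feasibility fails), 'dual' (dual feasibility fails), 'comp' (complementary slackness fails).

Gradient of f: grad f(x) = Q x + c = (-3, -4)
Constraint values g_i(x) = a_i^T x - b_i:
  g_1((-2, -2)) = 0
Stationarity residual: grad f(x) + sum_i lambda_i a_i = (-2, -3)
  -> stationarity FAILS
Primal feasibility (all g_i <= 0): OK
Dual feasibility (all lambda_i >= 0): OK
Complementary slackness (lambda_i * g_i(x) = 0 for all i): OK

Verdict: the first failing condition is stationarity -> stat.

stat


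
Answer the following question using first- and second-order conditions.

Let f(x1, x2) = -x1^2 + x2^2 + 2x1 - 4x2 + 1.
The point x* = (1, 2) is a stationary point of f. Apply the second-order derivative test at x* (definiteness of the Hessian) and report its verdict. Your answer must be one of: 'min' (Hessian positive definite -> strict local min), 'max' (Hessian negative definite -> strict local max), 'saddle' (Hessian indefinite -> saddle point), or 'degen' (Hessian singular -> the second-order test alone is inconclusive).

Compute the Hessian H = grad^2 f:
  H = [[-2, 0], [0, 2]]
Verify stationarity: grad f(x*) = H x* + g = (0, 0).
Eigenvalues of H: -2, 2.
Eigenvalues have mixed signs, so H is indefinite -> x* is a saddle point.

saddle


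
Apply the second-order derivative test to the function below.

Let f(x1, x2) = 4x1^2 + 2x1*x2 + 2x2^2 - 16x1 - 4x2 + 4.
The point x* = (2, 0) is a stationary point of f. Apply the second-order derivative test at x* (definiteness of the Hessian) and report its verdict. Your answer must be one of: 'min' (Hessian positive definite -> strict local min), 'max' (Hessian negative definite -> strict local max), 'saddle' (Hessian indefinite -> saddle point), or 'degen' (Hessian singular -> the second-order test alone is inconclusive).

Compute the Hessian H = grad^2 f:
  H = [[8, 2], [2, 4]]
Verify stationarity: grad f(x*) = H x* + g = (0, 0).
Eigenvalues of H: 3.1716, 8.8284.
Both eigenvalues > 0, so H is positive definite -> x* is a strict local min.

min


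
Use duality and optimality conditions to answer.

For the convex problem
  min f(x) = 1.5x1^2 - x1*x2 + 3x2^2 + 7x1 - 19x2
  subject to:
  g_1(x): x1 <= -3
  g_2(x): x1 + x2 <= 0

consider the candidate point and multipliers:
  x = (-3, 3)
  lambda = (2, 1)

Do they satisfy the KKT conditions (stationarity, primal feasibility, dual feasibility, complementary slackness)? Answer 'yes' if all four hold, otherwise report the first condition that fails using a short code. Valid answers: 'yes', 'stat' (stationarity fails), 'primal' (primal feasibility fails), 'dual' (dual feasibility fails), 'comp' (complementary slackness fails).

Gradient of f: grad f(x) = Q x + c = (-5, 2)
Constraint values g_i(x) = a_i^T x - b_i:
  g_1((-3, 3)) = 0
  g_2((-3, 3)) = 0
Stationarity residual: grad f(x) + sum_i lambda_i a_i = (-2, 3)
  -> stationarity FAILS
Primal feasibility (all g_i <= 0): OK
Dual feasibility (all lambda_i >= 0): OK
Complementary slackness (lambda_i * g_i(x) = 0 for all i): OK

Verdict: the first failing condition is stationarity -> stat.

stat


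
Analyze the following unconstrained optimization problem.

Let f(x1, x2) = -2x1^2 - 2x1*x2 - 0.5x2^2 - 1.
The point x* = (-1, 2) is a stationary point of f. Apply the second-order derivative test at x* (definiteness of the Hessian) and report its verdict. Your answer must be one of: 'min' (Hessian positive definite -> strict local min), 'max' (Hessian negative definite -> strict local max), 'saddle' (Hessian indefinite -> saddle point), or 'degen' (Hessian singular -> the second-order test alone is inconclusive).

Compute the Hessian H = grad^2 f:
  H = [[-4, -2], [-2, -1]]
Verify stationarity: grad f(x*) = H x* + g = (0, 0).
Eigenvalues of H: -5, 0.
H has a zero eigenvalue (singular; negative semidefinite but not definite), so H is neither positive definite, negative definite, nor indefinite. The second-order test alone is inconclusive -> degen.
(Indeed, f is constant along the null direction of H through x*, so x* is not a strict local extremum.)

degen
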